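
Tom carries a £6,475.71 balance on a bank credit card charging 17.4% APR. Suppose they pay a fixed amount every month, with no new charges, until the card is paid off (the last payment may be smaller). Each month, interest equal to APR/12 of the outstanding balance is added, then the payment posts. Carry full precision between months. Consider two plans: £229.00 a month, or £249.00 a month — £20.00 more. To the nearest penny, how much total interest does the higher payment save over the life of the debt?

Monthly rate r = 17.4%/12 = 1.45% = 0.0145.
At £229.00/mo: n = ⌈−ln(1 − rB₀/P)/ln(1+r)⌉ = 37 payments (last £150.52); total interest = total paid − £6,475.71 = £1,918.81.
At £249.00/mo: 33 payments (last £219.86); total interest £1,712.15.
Interest saved = £1,918.81 − £1,712.15 = £206.66.

£206.66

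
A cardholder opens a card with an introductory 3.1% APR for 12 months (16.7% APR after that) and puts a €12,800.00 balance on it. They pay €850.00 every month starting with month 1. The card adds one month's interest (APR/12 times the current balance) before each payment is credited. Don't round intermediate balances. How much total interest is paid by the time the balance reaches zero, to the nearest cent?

Promo months 1–12 at r₀ = 3.1%/12 = 0.00258333; months 13+ at r₁ = 16.7%/12 = 0.0139167.
After month 12: iterate B ← B·(1+r₀) − €850.00 for 12 months → €2,856.31.
Then at r₁ with €850.00/mo: n₂ = −ln(1 − r₁·B/P)/ln(1+r₁) ≈ 3.47 → 4 more payments.
Total paid = 15·€850.00 + €397.02 = €13,147.02; interest = €13,147.02 − €12,800.00 = €347.02.

€347.02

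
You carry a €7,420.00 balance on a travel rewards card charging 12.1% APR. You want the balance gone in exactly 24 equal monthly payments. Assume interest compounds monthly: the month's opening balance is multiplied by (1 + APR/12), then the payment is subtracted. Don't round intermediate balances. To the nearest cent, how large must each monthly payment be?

€349.63

Monthly rate r = 12.1%/12 = 1.00833% = 0.0100833.
Level-payment amortization: P = B₀·r / (1 − (1+r)^(−n)) = 7420.00·0.0100833 / (1 − 1.01008^(−24)).
Denominator 1 − (1+r)^(−24) = 0.213991802.
P = 74.8183 / 0.213991802 ≈ 349.63.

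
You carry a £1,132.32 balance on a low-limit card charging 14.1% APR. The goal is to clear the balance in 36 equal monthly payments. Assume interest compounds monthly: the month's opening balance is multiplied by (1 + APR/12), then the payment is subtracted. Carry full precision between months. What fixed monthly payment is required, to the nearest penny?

£38.76

Monthly rate r = 14.1%/12 = 1.175% = 0.01175.
Level-payment amortization: P = B₀·r / (1 − (1+r)^(−n)) = 1132.32·0.01175 / (1 − 1.01175^(−36)).
Denominator 1 − (1+r)^(−36) = 0.343304062.
P = 13.3048 / 0.343304062 ≈ 38.76.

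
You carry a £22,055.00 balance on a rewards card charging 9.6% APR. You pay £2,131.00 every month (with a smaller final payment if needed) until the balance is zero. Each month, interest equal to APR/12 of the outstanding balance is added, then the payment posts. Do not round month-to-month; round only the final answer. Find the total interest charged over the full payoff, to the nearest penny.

Monthly rate r = 9.6%/12 = 0.8% = 0.008.
Payoff takes n = ⌈−ln(1 − rB₀/P)/ln(1+r)⌉ = ⌈10.846⌉ = 11 payments; the last is £1,804.86.
Total paid = 10·£2,131.00 + £1,804.86 = £23,114.86.
Total interest = total paid − principal = £23,114.86 − £22,055.00 = £1,059.86.

£1,059.86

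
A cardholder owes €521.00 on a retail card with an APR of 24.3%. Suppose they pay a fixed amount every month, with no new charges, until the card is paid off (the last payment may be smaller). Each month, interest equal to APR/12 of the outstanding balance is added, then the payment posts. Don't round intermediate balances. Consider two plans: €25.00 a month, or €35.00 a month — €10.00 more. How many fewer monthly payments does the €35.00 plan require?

10 fewer payments

Monthly rate r = 24.3%/12 = 2.025% = 0.02025.
At €25.00/mo: n = ⌈−ln(1 − rB₀/P)/ln(1+r)⌉ = 28 payments (last €8.67); total interest = total paid − €521.00 = €162.67.
At €35.00/mo: 18 payments (last €31.31); total interest €105.31.
Payments saved = 28 − 18 = 10.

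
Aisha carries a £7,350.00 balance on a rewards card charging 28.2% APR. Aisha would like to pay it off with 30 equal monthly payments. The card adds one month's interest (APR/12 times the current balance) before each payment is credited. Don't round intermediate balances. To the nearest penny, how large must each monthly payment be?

£344.18

Monthly rate r = 28.2%/12 = 2.35% = 0.0235.
Level-payment amortization: P = B₀·r / (1 − (1+r)^(−n)) = 7350.00·0.0235 / (1 − 1.0235^(−30)).
Denominator 1 − (1+r)^(−30) = 0.501844889.
P = 172.725 / 0.501844889 ≈ 344.18.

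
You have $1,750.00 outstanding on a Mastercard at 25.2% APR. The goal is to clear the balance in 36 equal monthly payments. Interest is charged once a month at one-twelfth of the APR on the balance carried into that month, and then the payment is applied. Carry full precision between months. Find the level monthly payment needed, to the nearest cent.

Monthly rate r = 25.2%/12 = 2.1% = 0.021.
Level-payment amortization: P = B₀·r / (1 − (1+r)^(−n)) = 1750.00·0.021 / (1 − 1.021^(−36)).
Denominator 1 − (1+r)^(−36) = 0.526768893.
P = 36.75 / 0.526768893 ≈ 69.76.

$69.76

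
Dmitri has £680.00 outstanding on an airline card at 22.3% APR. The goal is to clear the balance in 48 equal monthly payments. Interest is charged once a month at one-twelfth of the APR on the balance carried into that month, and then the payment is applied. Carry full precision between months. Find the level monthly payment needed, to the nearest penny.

Monthly rate r = 22.3%/12 = 1.85833% = 0.0185833.
Level-payment amortization: P = B₀·r / (1 − (1+r)^(−n)) = 680.00·0.0185833 / (1 − 1.01858^(−48)).
Denominator 1 − (1+r)^(−48) = 0.586795687.
P = 12.6367 / 0.586795687 ≈ 21.54.

£21.54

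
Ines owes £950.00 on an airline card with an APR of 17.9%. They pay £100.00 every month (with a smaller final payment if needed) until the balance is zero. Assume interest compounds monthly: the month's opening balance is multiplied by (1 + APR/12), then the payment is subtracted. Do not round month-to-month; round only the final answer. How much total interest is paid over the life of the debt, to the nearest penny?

£82.22

Monthly rate r = 17.9%/12 = 1.49167% = 0.0149167.
Payoff takes n = ⌈−ln(1 − rB₀/P)/ln(1+r)⌉ = ⌈10.321⌉ = 11 payments; the last is £32.22.
Total paid = 10·£100.00 + £32.22 = £1,032.22.
Total interest = total paid − principal = £1,032.22 − £950.00 = £82.22.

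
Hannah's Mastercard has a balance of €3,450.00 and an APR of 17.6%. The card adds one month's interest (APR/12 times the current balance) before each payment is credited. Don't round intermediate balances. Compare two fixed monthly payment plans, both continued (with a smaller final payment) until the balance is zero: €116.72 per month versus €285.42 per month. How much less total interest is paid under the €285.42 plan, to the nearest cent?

€729.96

Monthly rate r = 17.6%/12 = 1.46667% = 0.0146667.
At €116.72/mo: n = ⌈−ln(1 − rB₀/P)/ln(1+r)⌉ = 40 payments (last €3.72); total interest = total paid − €3,450.00 = €1,105.80.
At €285.42/mo: 14 payments (last €115.38); total interest €375.84.
Interest saved = €1,105.80 − €375.84 = €729.96.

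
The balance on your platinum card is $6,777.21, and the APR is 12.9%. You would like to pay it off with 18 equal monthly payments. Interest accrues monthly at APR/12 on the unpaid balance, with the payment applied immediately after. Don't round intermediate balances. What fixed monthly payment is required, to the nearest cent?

$416.13

Monthly rate r = 12.9%/12 = 1.075% = 0.01075.
Level-payment amortization: P = B₀·r / (1 − (1+r)^(−n)) = 6777.21·0.01075 / (1 − 1.01075^(−18)).
Denominator 1 − (1+r)^(−18) = 0.175078733.
P = 72.855 / 0.175078733 ≈ 416.13.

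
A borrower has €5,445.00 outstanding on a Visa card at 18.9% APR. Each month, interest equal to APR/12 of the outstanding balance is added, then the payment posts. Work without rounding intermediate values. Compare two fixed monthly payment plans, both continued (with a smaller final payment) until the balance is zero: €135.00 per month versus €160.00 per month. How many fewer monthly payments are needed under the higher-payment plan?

15 fewer payments

Monthly rate r = 18.9%/12 = 1.575% = 0.01575.
At €135.00/mo: n = ⌈−ln(1 − rB₀/P)/ln(1+r)⌉ = 65 payments (last €72.82); total interest = total paid − €5,445.00 = €3,267.82.
At €160.00/mo: 50 payments (last €21.84); total interest €2,416.84.
Payments saved = 65 − 50 = 15.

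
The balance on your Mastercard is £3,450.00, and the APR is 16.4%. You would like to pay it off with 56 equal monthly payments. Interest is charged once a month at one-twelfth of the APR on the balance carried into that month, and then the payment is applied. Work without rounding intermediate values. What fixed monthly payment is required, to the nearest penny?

£88.56

Monthly rate r = 16.4%/12 = 1.36667% = 0.0136667.
Level-payment amortization: P = B₀·r / (1 − (1+r)^(−n)) = 3450.00·0.0136667 / (1 − 1.01367^(−56)).
Denominator 1 − (1+r)^(−56) = 0.532404055.
P = 47.15 / 0.532404055 ≈ 88.56.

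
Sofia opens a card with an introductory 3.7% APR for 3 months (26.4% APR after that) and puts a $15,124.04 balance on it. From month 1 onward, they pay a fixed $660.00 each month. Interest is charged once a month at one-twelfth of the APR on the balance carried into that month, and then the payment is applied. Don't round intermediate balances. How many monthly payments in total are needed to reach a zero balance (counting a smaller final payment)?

Promo months 1–3 at r₀ = 3.7%/12 = 0.00308333; months 4+ at r₁ = 26.4%/12 = 0.022.
After month 3: iterate B ← B·(1+r₀) − $660.00 for 3 months → $13,278.26.
Then at r₁ with $660.00/mo: n₂ = −ln(1 − r₁·B/P)/ln(1+r₁) ≈ 26.86 → 27 more payments.

30 payments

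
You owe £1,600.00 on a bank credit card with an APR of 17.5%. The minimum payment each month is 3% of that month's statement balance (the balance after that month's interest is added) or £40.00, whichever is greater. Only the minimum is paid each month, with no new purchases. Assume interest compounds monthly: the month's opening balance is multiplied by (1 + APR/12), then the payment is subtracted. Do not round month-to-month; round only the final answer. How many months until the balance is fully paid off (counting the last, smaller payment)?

Monthly rate r = 17.5%/12 = 1.45833% = 0.0145833.
While 3% of the post-interest balance exceeds £40.00, each month B ← (B·(1+r))·(1 − 0.03), i.e. B shrinks by the factor (1+r)·0.97 = 0.98415.
This holds for months 1–13. Entering month 14 the balance is £1,299.85; 3% of the post-interest balance is now below £40.00, so the flat £40.00 minimum applies from here.
From month 14 a fixed £40.00 at rate r clears £1,299.85 in 45 more payments. Total: 13 + 45 = 58 months.

58 months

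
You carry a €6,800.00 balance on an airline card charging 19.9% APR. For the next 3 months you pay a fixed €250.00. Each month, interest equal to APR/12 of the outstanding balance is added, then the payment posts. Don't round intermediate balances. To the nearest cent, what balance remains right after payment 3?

€6,381.43

Monthly rate r = 19.9%/12 = 1.65833% = 0.0165833.
Each month: B ← B·(1+r) − €250.00.
Month 1: interest €112.77; balance after payment €6,662.77.
Month 2: interest €110.49; balance after payment €6,523.26.
Month 3: interest €108.18; balance after payment €6,381.43.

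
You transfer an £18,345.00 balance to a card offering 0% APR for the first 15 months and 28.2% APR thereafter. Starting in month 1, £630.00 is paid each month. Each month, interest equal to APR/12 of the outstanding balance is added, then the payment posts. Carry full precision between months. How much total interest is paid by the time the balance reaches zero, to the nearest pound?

Promo months 1–15 at r₀ = 0%/12 = 0; months 16+ at r₁ = 28.2%/12 = 0.0235.
After month 15 (no interest yet): B = £18,345.00 − 15·£630.00 = £8,895.00.
Then at r₁ with £630.00/mo: n₂ = −ln(1 − r₁·B/P)/ln(1+r₁) ≈ 17.36 → 18 more payments.
Total paid = 32·£630.00 + £226.42 = £20,386.42; interest = £20,386.42 − £18,345.00 = £2,041.42.

£2,041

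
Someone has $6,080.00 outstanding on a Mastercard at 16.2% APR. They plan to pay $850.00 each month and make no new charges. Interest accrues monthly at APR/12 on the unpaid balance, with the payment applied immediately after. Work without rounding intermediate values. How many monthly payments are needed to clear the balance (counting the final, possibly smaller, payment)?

8 months

Monthly rate r = 16.2%/12 = 1.35% = 0.0135.
Recurrence: B ← B·(1+r) − $850.00.
Month 1: interest $82.08; balance after payment $5,312.08.
Month 2: interest $71.71; balance after payment $4,533.79.
Closed form: n = −ln(1 − rB₀/P)/ln(1+r) = −ln(0.90344)/ln(1.0135) ≈ 7.573, so the balance reaches zero during payment 8.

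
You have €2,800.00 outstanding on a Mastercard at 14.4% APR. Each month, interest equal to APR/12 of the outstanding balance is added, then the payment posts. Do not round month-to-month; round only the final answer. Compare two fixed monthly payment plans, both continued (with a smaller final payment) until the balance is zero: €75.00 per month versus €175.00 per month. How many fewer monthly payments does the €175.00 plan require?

Monthly rate r = 14.4%/12 = 1.2% = 0.012.
At €75.00/mo: n = ⌈−ln(1 − rB₀/P)/ln(1+r)⌉ = 50 payments (last €61.10); total interest = total paid − €2,800.00 = €936.10.
At €175.00/mo: 18 payments (last €152.80); total interest €327.80.
Payments saved = 50 − 18 = 32.

32 fewer payments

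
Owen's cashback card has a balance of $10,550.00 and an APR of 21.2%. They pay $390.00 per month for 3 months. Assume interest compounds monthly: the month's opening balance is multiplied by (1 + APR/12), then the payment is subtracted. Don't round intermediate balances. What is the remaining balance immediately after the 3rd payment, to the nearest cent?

$9,928.29

Monthly rate r = 21.2%/12 = 1.76667% = 0.0176667.
Each month: B ← B·(1+r) − $390.00.
Month 1: interest $186.38; balance after payment $10,346.38.
Month 2: interest $182.79; balance after payment $10,139.17.
Month 3: interest $179.13; balance after payment $9,928.29.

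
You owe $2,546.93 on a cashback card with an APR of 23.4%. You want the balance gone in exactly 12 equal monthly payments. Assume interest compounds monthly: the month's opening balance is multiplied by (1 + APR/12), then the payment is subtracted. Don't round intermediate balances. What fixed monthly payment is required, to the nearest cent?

$240.10

Monthly rate r = 23.4%/12 = 1.95% = 0.0195.
Level-payment amortization: P = B₀·r / (1 − (1+r)^(−n)) = 2546.93·0.0195 / (1 − 1.0195^(−12)).
Denominator 1 − (1+r)^(−12) = 0.206853817.
P = 49.6651 / 0.206853817 ≈ 240.10.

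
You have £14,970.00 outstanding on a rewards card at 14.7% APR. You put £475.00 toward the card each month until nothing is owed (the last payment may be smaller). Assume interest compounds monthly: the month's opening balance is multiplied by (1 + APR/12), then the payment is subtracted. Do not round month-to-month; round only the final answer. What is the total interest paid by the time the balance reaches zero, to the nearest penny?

Monthly rate r = 14.7%/12 = 1.225% = 0.01225.
Payoff takes n = ⌈−ln(1 − rB₀/P)/ln(1+r)⌉ = ⌈40.070⌉ = 41 payments; the last is £33.30.
Total paid = 40·£475.00 + £33.30 = £19,033.30.
Total interest = total paid − principal = £19,033.30 − £14,970.00 = £4,063.30.

£4,063.30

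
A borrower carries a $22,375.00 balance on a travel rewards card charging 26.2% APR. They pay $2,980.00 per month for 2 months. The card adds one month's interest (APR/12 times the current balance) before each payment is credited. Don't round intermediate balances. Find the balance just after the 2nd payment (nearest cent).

Monthly rate r = 26.2%/12 = 2.18333% = 0.0218333.
Each month: B ← B·(1+r) − $2,980.00.
Month 1: interest $488.52; balance after payment $19,883.52.
Month 2: interest $434.12; balance after payment $17,337.64.

$17,337.64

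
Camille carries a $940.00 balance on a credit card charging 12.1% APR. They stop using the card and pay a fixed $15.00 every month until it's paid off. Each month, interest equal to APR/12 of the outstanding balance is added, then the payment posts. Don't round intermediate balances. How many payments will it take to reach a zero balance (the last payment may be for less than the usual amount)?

Monthly rate r = 12.1%/12 = 1.00833% = 0.0100833.
Recurrence: B ← B·(1+r) − $15.00.
Month 1: interest $9.48; balance after payment $934.48.
Month 2: interest $9.42; balance after payment $928.90.
Closed form: n = −ln(1 − rB₀/P)/ln(1+r) = −ln(0.36811)/ln(1.01008) ≈ 99.610, so the balance reaches zero during payment 100.

100 payments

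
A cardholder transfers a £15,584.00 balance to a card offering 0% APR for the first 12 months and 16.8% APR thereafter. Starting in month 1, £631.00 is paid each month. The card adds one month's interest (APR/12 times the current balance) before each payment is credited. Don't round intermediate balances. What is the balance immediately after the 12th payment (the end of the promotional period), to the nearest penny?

£8,012.00

Promo months 1–12 at r₀ = 0%/12 = 0; months 13+ at r₁ = 16.8%/12 = 0.014.
After month 12 (no interest yet): B = £15,584.00 − 12·£631.00 = £8,012.00.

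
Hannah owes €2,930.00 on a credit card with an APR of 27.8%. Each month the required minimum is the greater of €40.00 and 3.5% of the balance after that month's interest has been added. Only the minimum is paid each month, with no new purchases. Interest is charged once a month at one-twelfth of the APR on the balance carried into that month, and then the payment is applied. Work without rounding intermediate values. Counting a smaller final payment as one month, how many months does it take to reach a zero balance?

122 months

Monthly rate r = 27.8%/12 = 2.31667% = 0.0231667.
While 3.5% of the post-interest balance exceeds €40.00, each month B ← (B·(1+r))·(1 − 0.035), i.e. B shrinks by the factor (1+r)·0.965 = 0.98736.
This holds for months 1–76. Entering month 77 the balance is €1,113.96; 3.5% of the post-interest balance is now below €40.00, so the flat €40.00 minimum applies from here.
From month 77 a fixed €40.00 at rate r clears €1,113.96 in 46 more payments. Total: 76 + 46 = 122 months.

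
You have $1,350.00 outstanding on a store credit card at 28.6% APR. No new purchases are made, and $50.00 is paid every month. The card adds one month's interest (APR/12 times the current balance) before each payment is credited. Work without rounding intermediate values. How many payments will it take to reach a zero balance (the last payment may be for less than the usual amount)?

Monthly rate r = 28.6%/12 = 2.38333% = 0.0238333.
Recurrence: B ← B·(1+r) − $50.00.
Month 1: interest $32.18; balance after payment $1,332.17.
Month 2: interest $31.75; balance after payment $1,313.93.
Closed form: n = −ln(1 − rB₀/P)/ln(1+r) = −ln(0.3565)/ln(1.02383) ≈ 43.790, so the balance reaches zero during payment 44.

44 months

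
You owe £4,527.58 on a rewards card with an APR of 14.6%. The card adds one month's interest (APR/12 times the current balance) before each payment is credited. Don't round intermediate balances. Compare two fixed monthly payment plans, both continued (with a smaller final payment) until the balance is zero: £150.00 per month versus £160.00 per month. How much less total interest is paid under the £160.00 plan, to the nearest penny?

Monthly rate r = 14.6%/12 = 1.21667% = 0.0121667.
At £150.00/mo: n = ⌈−ln(1 − rB₀/P)/ln(1+r)⌉ = 38 payments (last £126.75); total interest = total paid − £4,527.58 = £1,149.17.
At £160.00/mo: 35 payments (last £143.75); total interest £1,056.17.
Interest saved = £1,149.17 − £1,056.17 = £93.00.

£93.00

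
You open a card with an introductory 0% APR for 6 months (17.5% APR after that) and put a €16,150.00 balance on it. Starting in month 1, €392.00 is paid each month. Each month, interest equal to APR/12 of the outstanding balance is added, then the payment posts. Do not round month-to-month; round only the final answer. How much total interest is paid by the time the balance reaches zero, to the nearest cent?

€5,700.86

Promo months 1–6 at r₀ = 0%/12 = 0; months 7+ at r₁ = 17.5%/12 = 0.0145833.
After month 6 (no interest yet): B = €16,150.00 − 6·€392.00 = €13,798.00.
Then at r₁ with €392.00/mo: n₂ = −ln(1 − r₁·B/P)/ln(1+r₁) ≈ 49.74 → 50 more payments.
Total paid = 55·€392.00 + €290.86 = €21,850.86; interest = €21,850.86 − €16,150.00 = €5,700.86.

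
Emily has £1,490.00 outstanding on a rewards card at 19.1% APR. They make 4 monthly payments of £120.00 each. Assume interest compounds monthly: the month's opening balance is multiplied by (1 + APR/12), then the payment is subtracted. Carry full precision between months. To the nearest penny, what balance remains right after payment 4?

Monthly rate r = 19.1%/12 = 1.59167% = 0.0159167.
Each month: B ← B·(1+r) − £120.00.
Month 1: interest £23.72; balance after payment £1,393.72.
Month 2: interest £22.18; balance after payment £1,295.90.
Month 3: interest £20.63; balance after payment £1,196.53.
Month 4: interest £19.04; balance after payment £1,095.57.

£1,095.57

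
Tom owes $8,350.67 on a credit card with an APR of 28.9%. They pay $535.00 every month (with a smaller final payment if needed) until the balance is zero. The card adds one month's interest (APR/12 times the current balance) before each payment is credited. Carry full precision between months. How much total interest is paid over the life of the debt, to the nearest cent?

Monthly rate r = 28.9%/12 = 2.40833% = 0.0240833.
Payoff takes n = ⌈−ln(1 − rB₀/P)/ln(1+r)⌉ = ⌈19.811⌉ = 20 payments; the last is $434.88.
Total paid = 19·$535.00 + $434.88 = $10,599.88.
Total interest = total paid − principal = $10,599.88 − $8,350.67 = $2,249.21.

$2,249.21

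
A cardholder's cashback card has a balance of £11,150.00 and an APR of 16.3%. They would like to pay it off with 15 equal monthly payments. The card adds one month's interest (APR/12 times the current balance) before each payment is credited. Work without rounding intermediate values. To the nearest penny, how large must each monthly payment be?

Monthly rate r = 16.3%/12 = 1.35833% = 0.0135833.
Level-payment amortization: P = B₀·r / (1 − (1+r)^(−n)) = 11150.00·0.0135833 / (1 − 1.01358^(−15)).
Denominator 1 − (1+r)^(−15) = 0.183214368.
P = 151.454 / 0.183214368 ≈ 826.65.

£826.65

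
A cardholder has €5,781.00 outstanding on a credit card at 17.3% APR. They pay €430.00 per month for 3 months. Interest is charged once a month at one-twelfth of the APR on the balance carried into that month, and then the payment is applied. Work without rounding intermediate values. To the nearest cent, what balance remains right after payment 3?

€4,725.96

Monthly rate r = 17.3%/12 = 1.44167% = 0.0144167.
Each month: B ← B·(1+r) − €430.00.
Month 1: interest €83.34; balance after payment €5,434.34.
Month 2: interest €78.35; balance after payment €5,082.69.
Month 3: interest €73.28; balance after payment €4,725.96.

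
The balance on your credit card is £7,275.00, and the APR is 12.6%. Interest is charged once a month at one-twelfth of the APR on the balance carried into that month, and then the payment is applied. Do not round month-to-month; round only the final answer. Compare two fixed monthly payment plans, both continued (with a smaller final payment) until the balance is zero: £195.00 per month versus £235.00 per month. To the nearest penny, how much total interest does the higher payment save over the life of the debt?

Monthly rate r = 12.6%/12 = 1.05% = 0.0105.
At £195.00/mo: n = ⌈−ln(1 − rB₀/P)/ln(1+r)⌉ = 48 payments (last £116.19); total interest = total paid − £7,275.00 = £2,006.19.
At £235.00/mo: 38 payments (last £149.83); total interest £1,569.83.
Interest saved = £2,006.19 − £1,569.83 = £436.36.

£436.36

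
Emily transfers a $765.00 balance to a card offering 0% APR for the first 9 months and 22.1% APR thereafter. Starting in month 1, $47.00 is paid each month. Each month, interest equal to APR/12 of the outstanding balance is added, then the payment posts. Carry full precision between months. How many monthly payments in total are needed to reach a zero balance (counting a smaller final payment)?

17 payments

Promo months 1–9 at r₀ = 0%/12 = 0; months 10+ at r₁ = 22.1%/12 = 0.0184167.
After month 9 (no interest yet): B = $765.00 − 9·$47.00 = $342.00.
Then at r₁ with $47.00/mo: n₂ = −ln(1 − r₁·B/P)/ln(1+r₁) ≈ 7.88 → 8 more payments.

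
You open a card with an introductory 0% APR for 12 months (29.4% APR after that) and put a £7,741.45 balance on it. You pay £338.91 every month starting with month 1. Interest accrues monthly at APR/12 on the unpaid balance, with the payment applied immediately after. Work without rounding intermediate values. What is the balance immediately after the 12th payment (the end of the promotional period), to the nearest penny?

Promo months 1–12 at r₀ = 0%/12 = 0; months 13+ at r₁ = 29.4%/12 = 0.0245.
After month 12 (no interest yet): B = £7,741.45 − 12·£338.91 = £3,674.53.

£3,674.53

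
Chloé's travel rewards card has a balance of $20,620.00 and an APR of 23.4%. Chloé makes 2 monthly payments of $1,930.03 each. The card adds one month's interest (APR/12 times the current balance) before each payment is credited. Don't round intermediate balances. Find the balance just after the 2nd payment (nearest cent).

$17,534.33

Monthly rate r = 23.4%/12 = 1.95% = 0.0195.
Each month: B ← B·(1+r) − $1,930.03.
Month 1: interest $402.09; balance after payment $19,092.06.
Month 2: interest $372.30; balance after payment $17,534.33.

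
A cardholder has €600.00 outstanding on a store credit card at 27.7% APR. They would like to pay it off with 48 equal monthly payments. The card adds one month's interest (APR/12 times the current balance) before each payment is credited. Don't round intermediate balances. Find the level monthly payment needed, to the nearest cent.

Monthly rate r = 27.7%/12 = 2.30833% = 0.0230833.
Level-payment amortization: P = B₀·r / (1 − (1+r)^(−n)) = 600.00·0.0230833 / (1 − 1.02308^(−48)).
Denominator 1 − (1+r)^(−48) = 0.665595949.
P = 13.85 / 0.665595949 ≈ 20.81.

€20.81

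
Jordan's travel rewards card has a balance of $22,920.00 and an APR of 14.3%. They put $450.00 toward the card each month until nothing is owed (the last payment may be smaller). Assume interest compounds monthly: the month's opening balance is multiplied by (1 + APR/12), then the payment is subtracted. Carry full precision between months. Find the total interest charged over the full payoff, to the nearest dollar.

$12,554

Monthly rate r = 14.3%/12 = 1.19167% = 0.0119167.
Payoff takes n = ⌈−ln(1 − rB₀/P)/ln(1+r)⌉ = ⌈78.830⌉ = 79 payments; the last is $373.68.
Total paid = 78·$450.00 + $373.68 = $35,473.68.
Total interest = total paid − principal = $35,473.68 − $22,920.00 = $12,553.68.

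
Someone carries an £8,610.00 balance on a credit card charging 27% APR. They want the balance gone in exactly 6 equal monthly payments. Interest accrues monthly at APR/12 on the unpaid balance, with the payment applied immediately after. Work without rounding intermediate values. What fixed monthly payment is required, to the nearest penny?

£1,550.10

Monthly rate r = 27%/12 = 2.25% = 0.0225.
Level-payment amortization: P = B₀·r / (1 − (1+r)^(−n)) = 8610.00·0.0225 / (1 − 1.0225^(−6)).
Denominator 1 − (1+r)^(−6) = 0.124975728.
P = 193.725 / 0.124975728 ≈ 1550.10.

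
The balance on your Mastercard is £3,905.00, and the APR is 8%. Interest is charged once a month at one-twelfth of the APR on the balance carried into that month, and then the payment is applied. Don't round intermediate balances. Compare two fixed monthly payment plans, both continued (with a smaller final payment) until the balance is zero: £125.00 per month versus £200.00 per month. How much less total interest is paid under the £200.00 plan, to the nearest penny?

£195.78

Monthly rate r = 8%/12 = 0.666667% = 0.00666667.
At £125.00/mo: n = ⌈−ln(1 − rB₀/P)/ln(1+r)⌉ = 36 payments (last £18.33); total interest = total paid − £3,905.00 = £488.33.
At £200.00/mo: 21 payments (last £197.55); total interest £292.55.
Interest saved = £488.33 − £292.55 = £195.78.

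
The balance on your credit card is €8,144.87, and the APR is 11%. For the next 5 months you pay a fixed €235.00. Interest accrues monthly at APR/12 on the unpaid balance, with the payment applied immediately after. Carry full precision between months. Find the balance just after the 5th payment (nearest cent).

Monthly rate r = 11%/12 = 0.916667% = 0.00916667.
Each month: B ← B·(1+r) − €235.00.
Month 1: interest €74.66; balance after payment €7,984.53.
Month 2: interest €73.19; balance after payment €7,822.72.
Month 3: interest €71.71; balance after payment €7,659.43.
Month 4: interest €70.21; balance after payment €7,494.64.
Month 5: interest €68.70; balance after payment €7,328.34.

€7,328.34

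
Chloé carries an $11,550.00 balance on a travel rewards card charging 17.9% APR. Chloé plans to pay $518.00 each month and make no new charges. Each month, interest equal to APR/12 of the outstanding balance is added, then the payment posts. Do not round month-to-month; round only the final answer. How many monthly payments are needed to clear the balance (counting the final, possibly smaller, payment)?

Monthly rate r = 17.9%/12 = 1.49167% = 0.0149167.
Recurrence: B ← B·(1+r) − $518.00.
Month 1: interest $172.29; balance after payment $11,204.29.
Month 2: interest $167.13; balance after payment $10,853.42.
Closed form: n = −ln(1 − rB₀/P)/ln(1+r) = −ln(0.6674)/ln(1.01492) ≈ 27.310, so the balance reaches zero during payment 28.

28 months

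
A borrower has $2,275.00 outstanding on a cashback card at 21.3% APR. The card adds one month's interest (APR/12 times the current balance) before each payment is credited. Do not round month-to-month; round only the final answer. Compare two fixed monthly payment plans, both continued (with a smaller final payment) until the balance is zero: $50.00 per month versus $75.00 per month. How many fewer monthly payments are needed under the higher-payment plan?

Monthly rate r = 21.3%/12 = 1.775% = 0.01775.
At $50.00/mo: n = ⌈−ln(1 − rB₀/P)/ln(1+r)⌉ = 94 payments (last $34.30); total interest = total paid − $2,275.00 = $2,409.30.
At $75.00/mo: 44 payments (last $70.53); total interest $1,020.53.
Payments saved = 94 − 44 = 50.

50 fewer payments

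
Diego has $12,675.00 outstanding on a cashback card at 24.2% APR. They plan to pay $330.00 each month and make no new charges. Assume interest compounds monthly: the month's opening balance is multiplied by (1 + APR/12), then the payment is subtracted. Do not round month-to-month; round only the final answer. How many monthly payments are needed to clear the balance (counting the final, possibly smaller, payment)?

Monthly rate r = 24.2%/12 = 2.01667% = 0.0201667.
Recurrence: B ← B·(1+r) − $330.00.
Month 1: interest $255.61; balance after payment $12,600.61.
Month 2: interest $254.11; balance after payment $12,524.72.
Closed form: n = −ln(1 − rB₀/P)/ln(1+r) = −ln(0.22542)/ln(1.02017) ≈ 74.617, so the balance reaches zero during payment 75.

75 payments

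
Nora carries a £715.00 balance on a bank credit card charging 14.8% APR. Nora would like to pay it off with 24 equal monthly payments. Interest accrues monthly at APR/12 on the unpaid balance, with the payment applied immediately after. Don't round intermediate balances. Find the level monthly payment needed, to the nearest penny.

£34.60

Monthly rate r = 14.8%/12 = 1.23333% = 0.0123333.
Level-payment amortization: P = B₀·r / (1 − (1+r)^(−n)) = 715.00·0.0123333 / (1 − 1.01233^(−24)).
Denominator 1 − (1+r)^(−24) = 0.254864753.
P = 8.81833 / 0.254864753 ≈ 34.60.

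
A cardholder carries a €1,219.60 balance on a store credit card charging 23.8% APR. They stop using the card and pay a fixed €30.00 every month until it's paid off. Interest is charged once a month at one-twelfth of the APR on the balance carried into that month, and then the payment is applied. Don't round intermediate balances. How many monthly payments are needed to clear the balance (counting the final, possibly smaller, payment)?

84 months

Monthly rate r = 23.8%/12 = 1.98333% = 0.0198333.
Recurrence: B ← B·(1+r) − €30.00.
Month 1: interest €24.19; balance after payment €1,213.79.
Month 2: interest €24.07; balance after payment €1,207.86.
Closed form: n = −ln(1 − rB₀/P)/ln(1+r) = −ln(0.19371)/ln(1.01983) ≈ 83.578, so the balance reaches zero during payment 84.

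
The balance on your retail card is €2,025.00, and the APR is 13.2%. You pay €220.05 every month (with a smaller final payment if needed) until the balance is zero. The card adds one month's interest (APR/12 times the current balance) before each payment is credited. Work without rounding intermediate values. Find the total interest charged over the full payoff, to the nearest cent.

Monthly rate r = 13.2%/12 = 1.1% = 0.011.
Payoff takes n = ⌈−ln(1 − rB₀/P)/ln(1+r)⌉ = ⌈9.756⌉ = 10 payments; the last is €166.47.
Total paid = 9·€220.05 + €166.47 = €2,146.92.
Total interest = total paid − principal = €2,146.92 − €2,025.00 = €121.92.

€121.92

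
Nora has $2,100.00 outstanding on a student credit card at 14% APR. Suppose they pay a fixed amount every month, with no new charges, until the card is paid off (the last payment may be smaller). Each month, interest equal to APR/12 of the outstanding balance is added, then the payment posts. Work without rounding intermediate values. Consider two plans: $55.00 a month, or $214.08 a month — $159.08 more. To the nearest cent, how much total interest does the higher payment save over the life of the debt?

$552.31

Monthly rate r = 14%/12 = 1.16667% = 0.0116667.
At $55.00/mo: n = ⌈−ln(1 − rB₀/P)/ln(1+r)⌉ = 51 payments (last $45.80); total interest = total paid − $2,100.00 = $695.80.
At $214.08/mo: 11 payments (last $102.69); total interest $143.49.
Interest saved = $695.80 − $143.49 = $552.31.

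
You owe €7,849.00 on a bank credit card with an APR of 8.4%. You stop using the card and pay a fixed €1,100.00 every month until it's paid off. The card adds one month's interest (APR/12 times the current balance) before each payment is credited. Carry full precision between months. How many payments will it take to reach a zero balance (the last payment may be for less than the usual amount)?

8 payments

Monthly rate r = 8.4%/12 = 0.7% = 0.007.
Recurrence: B ← B·(1+r) − €1,100.00.
Month 1: interest €54.94; balance after payment €6,803.94.
Month 2: interest €47.63; balance after payment €5,751.57.
Closed form: n = −ln(1 − rB₀/P)/ln(1+r) = −ln(0.95005)/ln(1.007) ≈ 7.345, so the balance reaches zero during payment 8.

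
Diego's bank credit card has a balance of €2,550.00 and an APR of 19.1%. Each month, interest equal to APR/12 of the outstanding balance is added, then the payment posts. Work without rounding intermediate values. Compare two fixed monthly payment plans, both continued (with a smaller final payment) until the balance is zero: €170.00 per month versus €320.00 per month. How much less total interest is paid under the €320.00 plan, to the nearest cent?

€187.91

Monthly rate r = 19.1%/12 = 1.59167% = 0.0159167.
At €170.00/mo: n = ⌈−ln(1 − rB₀/P)/ln(1+r)⌉ = 18 payments (last €47.00); total interest = total paid − €2,550.00 = €387.00.
At €320.00/mo: 9 payments (last €189.09); total interest €199.09.
Interest saved = €387.00 − €199.09 = €187.91.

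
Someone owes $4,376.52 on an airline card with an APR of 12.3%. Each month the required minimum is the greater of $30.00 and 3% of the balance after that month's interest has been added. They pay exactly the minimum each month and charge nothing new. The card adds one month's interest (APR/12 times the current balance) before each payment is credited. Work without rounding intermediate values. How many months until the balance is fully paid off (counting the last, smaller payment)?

Monthly rate r = 12.3%/12 = 1.025% = 0.01025.
While 3% of the post-interest balance exceeds $30.00, each month B ← (B·(1+r))·(1 − 0.03), i.e. B shrinks by the factor (1+r)·0.97 = 0.97994.
This holds for months 1–74. Entering month 75 the balance is $977.18; 3% of the post-interest balance is now below $30.00, so the flat $30.00 minimum applies from here.
From month 75 a fixed $30.00 at rate r clears $977.18 in 40 more payments. Total: 74 + 40 = 114 months.

114 months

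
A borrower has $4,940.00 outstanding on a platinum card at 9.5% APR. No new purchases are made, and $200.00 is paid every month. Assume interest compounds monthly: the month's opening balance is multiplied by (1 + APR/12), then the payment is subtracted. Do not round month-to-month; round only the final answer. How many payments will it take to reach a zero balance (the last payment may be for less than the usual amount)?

28 months

Monthly rate r = 9.5%/12 = 0.791667% = 0.00791667.
Recurrence: B ← B·(1+r) − $200.00.
Month 1: interest $39.11; balance after payment $4,779.11.
Month 2: interest $37.83; balance after payment $4,616.94.
Closed form: n = −ln(1 − rB₀/P)/ln(1+r) = −ln(0.80446)/ln(1.00792) ≈ 27.593, so the balance reaches zero during payment 28.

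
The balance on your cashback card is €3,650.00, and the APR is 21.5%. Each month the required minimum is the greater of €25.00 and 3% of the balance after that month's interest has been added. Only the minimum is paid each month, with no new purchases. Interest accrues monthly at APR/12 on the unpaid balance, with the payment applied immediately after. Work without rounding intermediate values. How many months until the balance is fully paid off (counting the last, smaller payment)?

Monthly rate r = 21.5%/12 = 1.79167% = 0.0179167.
While 3% of the post-interest balance exceeds €25.00, each month B ← (B·(1+r))·(1 − 0.03), i.e. B shrinks by the factor (1+r)·0.97 = 0.98738.
This holds for months 1–118. Entering month 119 the balance is €815.46; 3% of the post-interest balance is now below €25.00, so the flat €25.00 minimum applies from here.
From month 119 a fixed €25.00 at rate r clears €815.46 in 50 more payments. Total: 118 + 50 = 168 months.

168 months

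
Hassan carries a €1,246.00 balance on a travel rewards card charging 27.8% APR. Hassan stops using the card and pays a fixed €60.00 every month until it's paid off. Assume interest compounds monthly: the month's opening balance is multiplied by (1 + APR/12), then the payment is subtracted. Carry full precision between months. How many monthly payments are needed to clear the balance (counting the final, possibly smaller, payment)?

29 payments

Monthly rate r = 27.8%/12 = 2.31667% = 0.0231667.
Recurrence: B ← B·(1+r) − €60.00.
Month 1: interest €28.87; balance after payment €1,214.87.
Month 2: interest €28.14; balance after payment €1,183.01.
Closed form: n = −ln(1 − rB₀/P)/ln(1+r) = −ln(0.51891)/ln(1.02317) ≈ 28.645, so the balance reaches zero during payment 29.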